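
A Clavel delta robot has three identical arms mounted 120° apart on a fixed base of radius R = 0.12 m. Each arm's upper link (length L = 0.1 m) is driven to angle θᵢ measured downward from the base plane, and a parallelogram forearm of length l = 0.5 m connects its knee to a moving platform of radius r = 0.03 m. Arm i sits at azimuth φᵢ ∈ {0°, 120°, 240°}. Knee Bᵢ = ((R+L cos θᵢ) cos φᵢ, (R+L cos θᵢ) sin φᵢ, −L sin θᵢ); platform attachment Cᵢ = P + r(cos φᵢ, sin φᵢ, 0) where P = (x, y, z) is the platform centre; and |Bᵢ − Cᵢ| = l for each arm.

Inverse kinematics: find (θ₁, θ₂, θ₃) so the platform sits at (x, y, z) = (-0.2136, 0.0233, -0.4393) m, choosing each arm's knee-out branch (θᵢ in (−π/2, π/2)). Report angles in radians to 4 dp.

φ1=0.0° → target in arm frame (-0.2136, 0.0233)
  A=0.3036, B=-0.4393, C=(l²−L²−A²−y'²−z²)/(2L)=-0.2285
  γ=atan2(-0.4393,0.3036)=-0.9661;  ψ=arccos(-0.4279)=2.0130;  θ1=γ+ψ≈1.0469
rotate P by −φ2: (0.1270, 0.1733, -0.4393)
  A=-0.0370, B=-0.4393, C=(l²−L²−A²−y'²−z²)/(2L)=0.0780
  √(A²+B²)=0.4409;  θ2 = -1.6548+1.3929 ≈ -0.2619
rotate P by −φ3: (0.0866, -0.1966, -0.4393)
  A=0.0034, B=-0.4393, C=(l²−L²−A²−y'²−z²)/(2L)=0.0417
  γ=atan2(-0.4393,0.0034)=-1.5631;  ψ=arccos(0.0949)=1.4757;  θ3=γ+ψ≈-0.0874

θ₁ = 1.0469, θ₂ = -0.2619, θ₃ = -0.0874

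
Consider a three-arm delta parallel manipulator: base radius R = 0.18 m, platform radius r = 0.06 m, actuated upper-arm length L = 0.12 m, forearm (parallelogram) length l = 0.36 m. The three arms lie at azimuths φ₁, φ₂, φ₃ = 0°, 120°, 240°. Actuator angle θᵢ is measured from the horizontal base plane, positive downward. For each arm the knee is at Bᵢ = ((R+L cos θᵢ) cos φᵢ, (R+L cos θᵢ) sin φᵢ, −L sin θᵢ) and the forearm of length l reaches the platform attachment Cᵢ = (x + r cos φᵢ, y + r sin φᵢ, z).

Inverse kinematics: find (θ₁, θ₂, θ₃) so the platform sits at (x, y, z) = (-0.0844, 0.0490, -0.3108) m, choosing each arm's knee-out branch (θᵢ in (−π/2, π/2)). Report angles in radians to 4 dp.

θ₁ = 0.8723, θ₂ = -0.0877, θ₃ = 0.4364

arm 1 (φ=0.0°): x'=-0.0844, y'=0.0490
  e−x'=0.2044;  (l²−L²−(e−x')²−y'²−z²)/2L = -0.1066
  √(A²+B²)=0.3720;  θ1 = -0.9891+1.8614 ≈ 0.8723
φ2=120.0° → target in arm frame (0.0846, 0.0486)
  A=0.0354, B=-0.3108, C=(l²−L²−A²−y'²−z²)/(2L)=0.0625
  √(A²+B²)=0.3128;  θ2 = -1.4575+1.3698 ≈ -0.0877
φ3=240.0° → target in arm frame (-0.0002, -0.0976)
  e−x'=0.1202;  (l²−L²−(e−x')²−y'²−z²)/2L = -0.0224
  θ3 = atan2(B,A) + arccos(C/0.3332) = 0.4364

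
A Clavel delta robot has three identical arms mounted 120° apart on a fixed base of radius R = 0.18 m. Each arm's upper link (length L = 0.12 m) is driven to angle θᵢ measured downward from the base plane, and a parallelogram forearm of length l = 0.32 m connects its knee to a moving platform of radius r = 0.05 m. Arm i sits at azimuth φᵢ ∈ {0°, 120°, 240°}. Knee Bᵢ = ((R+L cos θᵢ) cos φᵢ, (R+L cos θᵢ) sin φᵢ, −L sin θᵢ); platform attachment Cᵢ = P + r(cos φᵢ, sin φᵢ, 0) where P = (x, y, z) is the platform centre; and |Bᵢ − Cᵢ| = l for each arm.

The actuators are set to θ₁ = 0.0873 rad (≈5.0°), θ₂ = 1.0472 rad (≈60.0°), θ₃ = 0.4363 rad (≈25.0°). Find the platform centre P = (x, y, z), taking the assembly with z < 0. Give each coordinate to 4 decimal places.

φ1=0.0°: virtual centre (0.2495, 0.0000, -0.0105), radius l
S2 = (0.1900·cos120.0°, 0.1900·sin120.0°, -0.1039) = (-0.0950, 0.1645, -0.1039)
φ3=240.0°: virtual centre (-0.1194, -0.2068, -0.0507), radius l
subtract pairs → two planes through P
linear system: -0.6891x+0.3291y = -0.0155−-0.1869z; -0.7378x+-0.4135y = -0.0028−-0.0805z
det = 0.5278;  x = 0.0139+-0.1967z,  y = -0.0180+0.1562z
quadratic in z: (1.0631)z²+(0.1080)z+(-0.0464)=0, √Δ=0.4573 → z ∈ {-0.2659, 0.1643}; z = -0.2659 (taking z<0)
x = 0.0662, y = -0.0595

(0.0662, -0.0595, -0.2659)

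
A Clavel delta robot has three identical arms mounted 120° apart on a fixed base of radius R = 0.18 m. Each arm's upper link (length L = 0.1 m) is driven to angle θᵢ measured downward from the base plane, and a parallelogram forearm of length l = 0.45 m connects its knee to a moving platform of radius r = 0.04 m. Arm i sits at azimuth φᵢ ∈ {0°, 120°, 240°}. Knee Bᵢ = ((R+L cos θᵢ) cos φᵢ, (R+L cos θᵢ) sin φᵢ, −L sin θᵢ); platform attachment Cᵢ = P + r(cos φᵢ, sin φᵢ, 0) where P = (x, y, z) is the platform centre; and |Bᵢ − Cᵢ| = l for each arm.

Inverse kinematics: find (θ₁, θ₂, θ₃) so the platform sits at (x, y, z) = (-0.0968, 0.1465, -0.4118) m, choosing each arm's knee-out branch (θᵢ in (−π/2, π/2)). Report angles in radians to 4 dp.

rotate P by −φ1: (-0.0968, 0.1465, -0.4118)
  e−x'=0.2368;  (l²−L²−(e−x')²−y'²−z²)/2L = -0.2731
  θ1 = atan2(B,A) + arccos(C/0.4750) = 1.1343
rotate P by −φ2: (0.1753, 0.0106, -0.4118)
  A=-0.0353, B=-0.4118, C=(l²−L²−A²−y'²−z²)/(2L)=0.1078
  θ2 = atan2(B,A) + arccos(C/0.4133) = -0.3494
arm 3 (φ=240.0°): x'=-0.0785, y'=-0.1571
  A cos θ + B sin θ = C:  0.2185·cos θ + -0.4118·sin θ = -0.2474
  θ3 = atan2(B,A) + arccos(C/0.4662) = 1.0473

θ₁ = 1.1343, θ₂ = -0.3494, θ₃ = 1.0473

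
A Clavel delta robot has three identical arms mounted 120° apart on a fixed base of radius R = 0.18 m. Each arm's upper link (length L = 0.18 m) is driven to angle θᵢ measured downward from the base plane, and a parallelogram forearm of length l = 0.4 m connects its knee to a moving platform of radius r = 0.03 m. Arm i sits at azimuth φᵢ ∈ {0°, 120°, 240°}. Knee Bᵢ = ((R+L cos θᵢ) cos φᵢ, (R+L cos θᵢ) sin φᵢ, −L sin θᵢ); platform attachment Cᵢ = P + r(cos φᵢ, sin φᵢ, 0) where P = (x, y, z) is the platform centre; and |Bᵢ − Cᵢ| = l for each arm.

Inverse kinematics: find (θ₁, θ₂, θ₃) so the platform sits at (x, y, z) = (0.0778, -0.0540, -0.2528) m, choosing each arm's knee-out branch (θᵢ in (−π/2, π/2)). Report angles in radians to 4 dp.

θ₁ = -0.3492, θ₂ = 0.6979, θ₃ = 0.1746

arm 1 (φ=0.0°): x'=0.0778, y'=-0.0540
  e−x'=0.0722;  (l²−L²−(e−x')²−y'²−z²)/2L = 0.1543
  γ=atan2(-0.2528,0.0722)=-1.2926;  ψ=arccos(0.5871)=0.9434;  θ1=γ+ψ≈-0.3492
rotate P by −φ2: (-0.0857, -0.0404, -0.2528)
  A cos θ + B sin θ = C:  0.2357·cos θ + -0.2528·sin θ = 0.0181
  θ2 = atan2(B,A) + arccos(C/0.3456) = 0.6979
rotate P by −φ3: (0.0079, 0.0944, -0.2528)
  A=0.1421, B=-0.2528, C=(l²−L²−A²−y'²−z²)/(2L)=0.0961
  γ=atan2(-0.2528,0.1421)=-1.0586;  ψ=arccos(0.3312)=1.2332;  θ3=γ+ψ≈0.1746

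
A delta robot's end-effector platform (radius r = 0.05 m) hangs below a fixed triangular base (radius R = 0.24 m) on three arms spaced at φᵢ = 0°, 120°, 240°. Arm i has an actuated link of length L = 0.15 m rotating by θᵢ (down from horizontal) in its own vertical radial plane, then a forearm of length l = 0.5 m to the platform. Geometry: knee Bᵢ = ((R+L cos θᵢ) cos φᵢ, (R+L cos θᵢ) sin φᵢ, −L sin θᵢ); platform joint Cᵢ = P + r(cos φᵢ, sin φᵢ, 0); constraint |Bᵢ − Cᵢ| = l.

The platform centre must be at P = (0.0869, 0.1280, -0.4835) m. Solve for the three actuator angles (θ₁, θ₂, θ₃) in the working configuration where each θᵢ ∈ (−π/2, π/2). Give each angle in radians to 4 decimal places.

φ1=0.0° → target in arm frame (0.0869, 0.1280)
  A=0.1031, B=-0.4835, C=(l²−L²−A²−y'²−z²)/(2L)=-0.1110
  γ=atan2(-0.4835,0.1031)=-1.3607;  ψ=arccos(-0.2244)=1.7972;  θ1=γ+ψ≈0.4365
arm 2 (φ=120.0°): x'=0.0674, y'=-0.1393
  e−x'=0.1226;  (l²−L²−(e−x')²−y'²−z²)/2L = -0.1357
  √(A²+B²)=0.4988;  θ2 = -1.3225+1.8462 ≈ 0.5238
φ3=240.0° → target in arm frame (-0.1543, 0.0113)
  A=0.3443, B=-0.4835, C=(l²−L²−A²−y'²−z²)/(2L)=-0.4165
  γ=atan2(-0.4835,0.3443)=-0.9520;  ψ=arccos(-0.7017)=2.3485;  θ3=γ+ψ≈1.3965

θ₁ = 0.4365, θ₂ = 0.5238, θ₃ = 1.3965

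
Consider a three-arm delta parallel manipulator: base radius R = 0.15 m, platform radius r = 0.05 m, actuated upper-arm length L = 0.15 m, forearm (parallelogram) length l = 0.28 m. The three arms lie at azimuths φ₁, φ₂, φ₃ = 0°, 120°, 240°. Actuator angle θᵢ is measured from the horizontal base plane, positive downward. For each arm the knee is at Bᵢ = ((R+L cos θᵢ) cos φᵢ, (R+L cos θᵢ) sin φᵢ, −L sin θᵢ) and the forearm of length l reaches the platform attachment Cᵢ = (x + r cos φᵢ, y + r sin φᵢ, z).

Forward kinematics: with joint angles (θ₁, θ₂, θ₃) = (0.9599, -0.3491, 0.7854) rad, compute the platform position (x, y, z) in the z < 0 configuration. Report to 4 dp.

O1 = (0.1860·cos0.0°, 0.1860·sin0.0°, -0.1229) = (0.1860, 0.0000, -0.1229)
arm 2 at φ=120.0°: ρ2 = 0.2410;  O2 = (-0.1205, 0.2087, 0.0513)
O3 = (0.2061·cos240.0°, 0.2061·sin240.0°, -0.1061) = (-0.1030, -0.1785, -0.1061)
|O₂|²−|O₁|² = 0.0110;  |O₃|²−|O₁|² = 0.0040
linear system: -0.6130x+0.4173y = 0.0110−0.3484z; -0.5781x+-0.3569y = 0.0040−0.0336z
det = 0.4601;  x = -0.0122+0.3007z,  y = 0.0085+-0.3930z
sphere 1 gives Az²+Bz+C=0 with A=1.2449, B=0.1199, C=-0.0240;  B²−4AC=0.1336;  roots -0.1950, 0.0987;  negative root z = -0.1950
x = -0.0708, y = 0.0851

(-0.0708, 0.0851, -0.1950)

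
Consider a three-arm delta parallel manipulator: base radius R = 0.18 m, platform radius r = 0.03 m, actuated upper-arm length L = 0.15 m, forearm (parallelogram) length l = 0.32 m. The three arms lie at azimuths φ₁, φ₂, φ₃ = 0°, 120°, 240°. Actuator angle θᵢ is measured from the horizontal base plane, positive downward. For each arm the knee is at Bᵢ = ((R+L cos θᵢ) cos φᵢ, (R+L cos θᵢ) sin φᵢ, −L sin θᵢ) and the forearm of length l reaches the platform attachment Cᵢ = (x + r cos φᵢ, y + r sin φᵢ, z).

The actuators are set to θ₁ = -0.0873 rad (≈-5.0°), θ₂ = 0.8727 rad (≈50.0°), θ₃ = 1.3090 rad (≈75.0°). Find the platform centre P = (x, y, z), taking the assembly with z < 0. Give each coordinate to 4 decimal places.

arm 1 at φ=0.0°: (R−r)+L cos θ1 = 0.2994;  centre 1 = (0.2994, 0.0000, 0.0131)
arm 2 at φ=120.0°: (R−r)+L cos θ2 = 0.2464;  centre 2 = (-0.1232, 0.2134, -0.1149)
arm 3 at φ=240.0°: (R−r)+L cos θ3 = 0.1888;  centre 3 = (-0.0944, -0.1635, -0.1449)
subtract pairs → two planes through P
linear system: -0.8453x+0.4268y = -0.0159−-0.2560z; -0.7877x+-0.3271y = -0.0332−-0.3159z
det = 0.6126;  x = 0.0316+-0.3568z,  y = 0.0253+-0.1068z
sphere 1 gives Az²+Bz+C=0 with A=1.1387, B=0.1595, C=-0.0299;  B²−4AC=0.1614;  roots -0.2465, 0.1064;  negative root z = -0.2465
x = 0.1195, y = 0.0517

(0.1195, 0.0517, -0.2465)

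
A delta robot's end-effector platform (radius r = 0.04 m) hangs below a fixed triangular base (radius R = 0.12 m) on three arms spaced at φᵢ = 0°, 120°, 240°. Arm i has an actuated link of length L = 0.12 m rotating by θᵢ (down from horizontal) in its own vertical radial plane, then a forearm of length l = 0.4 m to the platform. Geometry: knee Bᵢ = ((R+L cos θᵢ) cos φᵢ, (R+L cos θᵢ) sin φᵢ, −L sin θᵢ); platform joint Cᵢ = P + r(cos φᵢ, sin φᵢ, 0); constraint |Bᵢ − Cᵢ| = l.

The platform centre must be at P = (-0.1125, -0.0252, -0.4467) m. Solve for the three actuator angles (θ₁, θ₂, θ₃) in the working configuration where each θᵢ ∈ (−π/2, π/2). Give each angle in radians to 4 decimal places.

θ₁ = 1.3095, θ₂ = 0.7860, θ₃ = 0.6112

arm 1 (φ=0.0°): x'=-0.1125, y'=-0.0252
  A cos θ + B sin θ = C:  0.1925·cos θ + -0.4467·sin θ = -0.3818
  γ=atan2(-0.4467,0.1925)=-1.1639;  ψ=arccos(-0.7849)=2.4734;  θ1=γ+ψ≈1.3095
φ2=120.0° → target in arm frame (0.0344, 0.1100)
  e−x'=0.0456;  (l²−L²−(e−x')²−y'²−z²)/2L = -0.2838
  θ2 = atan2(B,A) + arccos(C/0.4490) = 0.7860
φ3=240.0° → target in arm frame (0.0781, -0.0848)
  A cos θ + B sin θ = C:  0.0019·cos θ + -0.4467·sin θ = -0.2548
  γ=atan2(-0.4467,0.0019)=-1.5665;  ψ=arccos(-0.5703)=2.1777;  θ3=γ+ψ≈0.6112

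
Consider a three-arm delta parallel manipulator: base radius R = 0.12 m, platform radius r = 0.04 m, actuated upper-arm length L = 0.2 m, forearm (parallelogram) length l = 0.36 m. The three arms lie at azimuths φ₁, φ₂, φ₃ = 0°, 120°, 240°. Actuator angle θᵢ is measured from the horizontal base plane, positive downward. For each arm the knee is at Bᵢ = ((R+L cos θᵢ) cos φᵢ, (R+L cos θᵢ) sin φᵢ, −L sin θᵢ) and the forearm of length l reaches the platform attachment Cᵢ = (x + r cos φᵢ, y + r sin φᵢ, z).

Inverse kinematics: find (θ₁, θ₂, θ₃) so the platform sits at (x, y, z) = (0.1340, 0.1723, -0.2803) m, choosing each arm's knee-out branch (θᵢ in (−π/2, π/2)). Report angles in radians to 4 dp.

φ1=0.0° → target in arm frame (0.1340, 0.1723)
  e−x'=-0.0540;  (l²−L²−(e−x')²−y'²−z²)/2L = -0.0539
  γ=atan2(-0.2803,-0.0540)=-1.7611;  ψ=arccos(-0.1889)=1.7609;  θ1=γ+ψ≈-0.0003
φ2=120.0° → target in arm frame (0.0822, -0.2022)
  A cos θ + B sin θ = C:  -0.0022·cos θ + -0.2803·sin θ = -0.0746
  γ=atan2(-0.2803,-0.0022)=-1.5787;  ψ=arccos(-0.2663)=1.8403;  θ2=γ+ψ≈0.2616
rotate P by −φ3: (-0.2162, 0.0299, -0.2803)
  A cos θ + B sin θ = C:  0.2962·cos θ + -0.2803·sin θ = -0.1940
  γ=atan2(-0.2803,0.2962)=-0.7578;  ψ=arccos(-0.4757)=2.0666;  θ3=γ+ψ≈1.3088

θ₁ = -0.0003, θ₂ = 0.2616, θ₃ = 1.3088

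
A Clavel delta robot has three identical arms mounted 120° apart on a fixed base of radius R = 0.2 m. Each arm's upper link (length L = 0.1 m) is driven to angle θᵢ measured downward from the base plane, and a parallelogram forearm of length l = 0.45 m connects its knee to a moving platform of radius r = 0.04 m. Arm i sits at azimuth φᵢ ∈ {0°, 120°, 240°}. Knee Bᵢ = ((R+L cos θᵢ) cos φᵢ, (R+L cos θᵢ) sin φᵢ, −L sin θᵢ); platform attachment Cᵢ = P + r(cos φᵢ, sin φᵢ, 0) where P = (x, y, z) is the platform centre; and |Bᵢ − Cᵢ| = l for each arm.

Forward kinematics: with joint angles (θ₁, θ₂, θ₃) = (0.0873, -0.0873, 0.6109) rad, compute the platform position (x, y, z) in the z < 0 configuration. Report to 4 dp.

arm 1 at φ=0.0°: ρ1 = 0.2596;  O1 = (0.2596, 0.0000, -0.0087)
arm 2 at φ=120.0°: ρ2 = 0.2596;  O2 = (-0.1298, 0.2248, 0.0087)
arm 3 at φ=240.0°: ρ3 = 0.2419;  O3 = (-0.1210, -0.2095, -0.0574)
eliminate P² terms by subtracting sphere 1 from 2 and 3
linear system: -0.7789x+0.4497y = 0.0000−0.0349z; -0.7612x+-0.4190y = -0.0057−-0.0973z
det = 0.6686;  x = 0.0038+-0.0436z,  y = 0.0066+-0.1530z
sphere 1 gives Az²+Bz+C=0 with A=1.0253, B=0.0377, C=-0.1369;  B²−4AC=0.5631;  roots -0.3843, 0.3475;  negative root z = -0.3843
x = 0.0206, y = 0.0654

(0.0206, 0.0654, -0.3843)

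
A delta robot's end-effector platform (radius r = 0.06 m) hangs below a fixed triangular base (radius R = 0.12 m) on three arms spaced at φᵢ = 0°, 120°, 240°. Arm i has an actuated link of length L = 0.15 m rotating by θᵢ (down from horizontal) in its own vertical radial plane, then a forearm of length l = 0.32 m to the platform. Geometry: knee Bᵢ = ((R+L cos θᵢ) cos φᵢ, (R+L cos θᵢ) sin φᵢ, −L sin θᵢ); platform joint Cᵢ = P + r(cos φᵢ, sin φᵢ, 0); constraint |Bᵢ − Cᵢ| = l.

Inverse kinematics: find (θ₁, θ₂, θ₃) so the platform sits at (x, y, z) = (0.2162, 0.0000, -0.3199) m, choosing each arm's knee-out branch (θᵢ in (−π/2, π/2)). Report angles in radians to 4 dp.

θ₁ = -0.0003, θ₂ = 1.3962, θ₃ = 1.3962

φ1=0.0° → target in arm frame (0.2162, 0.0000)
  A cos θ + B sin θ = C:  -0.1562·cos θ + -0.3199·sin θ = -0.1561
  θ1 = atan2(B,A) + arccos(C/0.3560) = -0.0003
rotate P by −φ2: (-0.1081, -0.1872, -0.3199)
  A cos θ + B sin θ = C:  0.1681·cos θ + -0.3199·sin θ = -0.2858
  θ2 = atan2(B,A) + arccos(C/0.3614) = 1.3962
rotate P by −φ3: (-0.1081, 0.1872, -0.3199)
  A cos θ + B sin θ = C:  0.1681·cos θ + -0.3199·sin θ = -0.2858
  γ=atan2(-0.3199,0.1681)=-1.0870;  ψ=arccos(-0.7910)=2.4832;  θ3=γ+ψ≈1.3962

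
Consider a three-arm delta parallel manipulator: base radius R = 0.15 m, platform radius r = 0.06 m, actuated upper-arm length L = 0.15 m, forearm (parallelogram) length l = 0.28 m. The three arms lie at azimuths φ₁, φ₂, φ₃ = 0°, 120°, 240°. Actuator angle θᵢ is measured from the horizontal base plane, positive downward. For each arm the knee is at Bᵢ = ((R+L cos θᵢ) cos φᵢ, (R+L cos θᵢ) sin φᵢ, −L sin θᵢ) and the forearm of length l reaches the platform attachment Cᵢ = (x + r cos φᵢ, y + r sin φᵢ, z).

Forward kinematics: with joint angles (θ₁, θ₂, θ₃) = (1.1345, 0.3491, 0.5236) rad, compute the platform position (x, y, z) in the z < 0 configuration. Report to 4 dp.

φ1=0.0°: virtual centre (0.1534, 0.0000, -0.1359), radius l
φ2=120.0°: virtual centre (-0.1155, 0.2000, -0.0513), radius l
φ3=240.0°: virtual centre (-0.1100, -0.1904, -0.0750), radius l
|O₂|²−|O₁|² = 0.0140;  |O₃|²−|O₁|² = 0.0120
[-0.5377 0.4000 0.1693]·P = 0.0140;  [-0.5267 -0.3809 0.1219]·P = 0.0120
det = 0.4155;  x = -0.0243+0.2725z,  y = 0.0022+-0.0568z
sphere 1 gives Az²+Bz+C=0 with A=1.0775, B=0.1748, C=-0.0283;  B²−4AC=0.1527;  roots -0.2624, 0.1002;  negative root z = -0.2624
x = -0.0958, y = 0.0171

(-0.0958, 0.0171, -0.2624)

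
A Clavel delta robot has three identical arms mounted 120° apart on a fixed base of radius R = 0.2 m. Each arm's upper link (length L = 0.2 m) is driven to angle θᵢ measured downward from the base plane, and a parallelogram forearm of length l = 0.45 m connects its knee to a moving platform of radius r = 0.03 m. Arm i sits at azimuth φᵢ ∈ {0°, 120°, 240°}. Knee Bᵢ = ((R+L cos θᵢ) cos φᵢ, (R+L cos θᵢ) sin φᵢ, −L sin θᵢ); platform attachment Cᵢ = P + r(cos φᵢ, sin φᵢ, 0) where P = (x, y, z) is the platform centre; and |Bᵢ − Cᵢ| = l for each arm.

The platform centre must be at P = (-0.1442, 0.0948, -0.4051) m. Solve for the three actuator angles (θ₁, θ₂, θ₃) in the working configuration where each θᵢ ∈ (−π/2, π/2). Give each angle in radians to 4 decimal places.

arm 1 (φ=0.0°): x'=-0.1442, y'=0.0948
  A=0.3142, B=-0.4051, C=(l²−L²−A²−y'²−z²)/(2L)=-0.2733
  θ1 = atan2(B,A) + arccos(C/0.5127) = 1.2219
rotate P by −φ2: (0.1542, 0.0775, -0.4051)
  A cos θ + B sin θ = C:  0.0158·cos θ + -0.4051·sin θ = -0.0196
  γ=atan2(-0.4051,0.0158)=-1.5318;  ψ=arccos(-0.0485)=1.6193;  θ2=γ+ψ≈0.0875
arm 3 (φ=240.0°): x'=-0.0100, y'=-0.1723
  A cos θ + B sin θ = C:  0.1800·cos θ + -0.4051·sin θ = -0.1592
  γ=atan2(-0.4051,0.1800)=-1.1527;  ψ=arccos(-0.3592)=1.9382;  θ3=γ+ψ≈0.7855

θ₁ = 1.2219, θ₂ = 0.0875, θ₃ = 0.7855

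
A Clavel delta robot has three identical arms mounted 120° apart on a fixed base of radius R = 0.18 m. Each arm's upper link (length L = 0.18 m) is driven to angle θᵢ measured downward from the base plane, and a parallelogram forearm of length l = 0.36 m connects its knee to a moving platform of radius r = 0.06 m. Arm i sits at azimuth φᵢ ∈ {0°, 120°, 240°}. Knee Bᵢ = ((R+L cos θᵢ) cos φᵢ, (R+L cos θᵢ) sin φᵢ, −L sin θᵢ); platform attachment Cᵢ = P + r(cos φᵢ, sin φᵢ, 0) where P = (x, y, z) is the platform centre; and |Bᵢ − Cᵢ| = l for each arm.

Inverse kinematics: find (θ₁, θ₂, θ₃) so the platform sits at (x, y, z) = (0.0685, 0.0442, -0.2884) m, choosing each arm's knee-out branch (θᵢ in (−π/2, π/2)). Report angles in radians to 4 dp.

θ₁ = 0.0873, θ₂ = 0.4365, θ₃ = 0.7856

rotate P by −φ1: (0.0685, 0.0442, -0.2884)
  A=0.0515, B=-0.2884, C=(l²−L²−A²−y'²−z²)/(2L)=0.0262
  √(A²+B²)=0.2930;  θ1 = -1.3941+1.4814 ≈ 0.0873
φ2=120.0° → target in arm frame (0.0040, -0.0814)
  A=0.1160, B=-0.2884, C=(l²−L²−A²−y'²−z²)/(2L)=-0.0168
  γ=atan2(-0.2884,0.1160)=-1.1885;  ψ=arccos(-0.0541)=1.6249;  θ2=γ+ψ≈0.4365
rotate P by −φ3: (-0.0725, 0.0372, -0.2884)
  A=0.1925, B=-0.2884, C=(l²−L²−A²−y'²−z²)/(2L)=-0.0679
  θ3 = atan2(B,A) + arccos(C/0.3468) = 0.7856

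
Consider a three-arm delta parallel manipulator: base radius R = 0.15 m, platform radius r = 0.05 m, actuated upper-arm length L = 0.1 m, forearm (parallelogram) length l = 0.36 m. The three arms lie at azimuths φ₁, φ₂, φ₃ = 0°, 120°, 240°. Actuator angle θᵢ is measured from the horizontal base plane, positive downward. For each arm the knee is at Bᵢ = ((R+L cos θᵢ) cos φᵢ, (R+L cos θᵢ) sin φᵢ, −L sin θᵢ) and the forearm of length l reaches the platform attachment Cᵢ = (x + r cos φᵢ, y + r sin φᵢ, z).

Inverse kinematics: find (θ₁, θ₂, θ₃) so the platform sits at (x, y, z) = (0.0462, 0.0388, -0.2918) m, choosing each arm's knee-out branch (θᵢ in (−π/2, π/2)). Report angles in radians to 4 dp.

φ1=0.0° → target in arm frame (0.0462, 0.0388)
  A=0.0538, B=-0.2918, C=(l²−L²−A²−y'²−z²)/(2L)=0.1503
  γ=atan2(-0.2918,0.0538)=-1.3885;  ψ=arccos(0.5064)=1.0398;  θ1=γ+ψ≈-0.3487
rotate P by −φ2: (0.0105, -0.0594, -0.2918)
  e−x'=0.0895;  (l²−L²−(e−x')²−y'²−z²)/2L = 0.1146
  θ2 = atan2(B,A) + arccos(C/0.3052) = -0.0872
φ3=240.0° → target in arm frame (-0.0567, 0.0206)
  e−x'=0.1567;  (l²−L²−(e−x')²−y'²−z²)/2L = 0.0474
  √(A²+B²)=0.3312;  θ3 = -1.0780+1.4273 ≈ 0.3493

θ₁ = -0.3487, θ₂ = -0.0872, θ₃ = 0.3493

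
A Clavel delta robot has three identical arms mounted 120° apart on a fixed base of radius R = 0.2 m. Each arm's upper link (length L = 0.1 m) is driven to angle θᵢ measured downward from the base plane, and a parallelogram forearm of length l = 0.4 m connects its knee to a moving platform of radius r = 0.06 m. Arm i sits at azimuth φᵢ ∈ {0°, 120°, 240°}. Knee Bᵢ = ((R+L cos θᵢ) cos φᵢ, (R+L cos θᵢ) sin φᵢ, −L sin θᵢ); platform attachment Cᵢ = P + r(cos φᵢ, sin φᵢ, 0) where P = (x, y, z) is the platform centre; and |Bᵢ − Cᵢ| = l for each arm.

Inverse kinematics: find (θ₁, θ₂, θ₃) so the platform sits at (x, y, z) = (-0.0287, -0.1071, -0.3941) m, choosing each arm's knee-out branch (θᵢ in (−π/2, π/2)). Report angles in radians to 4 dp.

rotate P by −φ1: (-0.0287, -0.1071, -0.3941)
  e−x'=0.1687;  (l²−L²−(e−x')²−y'²−z²)/2L = -0.2262
  θ1 = atan2(B,A) + arccos(C/0.4287) = 0.9604
φ2=120.0° → target in arm frame (-0.0784, 0.0784)
  e−x'=0.2184;  (l²−L²−(e−x')²−y'²−z²)/2L = -0.2958
  γ=atan2(-0.3941,0.2184)=-1.0648;  ψ=arccos(-0.6565)=2.2870;  θ2=γ+ψ≈1.2222
φ3=240.0° → target in arm frame (0.1071, 0.0287)
  e−x'=0.0329;  (l²−L²−(e−x')²−y'²−z²)/2L = -0.0361
  √(A²+B²)=0.3955;  θ3 = -1.4875+1.6622 ≈ 0.1747

θ₁ = 0.9604, θ₂ = 1.2222, θ₃ = 0.1747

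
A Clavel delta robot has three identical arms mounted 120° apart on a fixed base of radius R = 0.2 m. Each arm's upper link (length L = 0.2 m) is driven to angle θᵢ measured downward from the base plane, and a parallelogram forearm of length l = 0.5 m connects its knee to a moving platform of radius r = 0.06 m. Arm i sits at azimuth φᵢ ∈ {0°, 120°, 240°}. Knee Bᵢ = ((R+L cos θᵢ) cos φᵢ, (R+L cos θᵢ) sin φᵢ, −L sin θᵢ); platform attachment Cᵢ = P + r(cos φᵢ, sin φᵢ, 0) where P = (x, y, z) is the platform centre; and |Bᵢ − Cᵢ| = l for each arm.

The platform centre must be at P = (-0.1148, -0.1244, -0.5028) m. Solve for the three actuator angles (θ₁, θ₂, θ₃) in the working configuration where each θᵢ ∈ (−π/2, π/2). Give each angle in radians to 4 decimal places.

arm 1 (φ=0.0°): x'=-0.1148, y'=-0.1244
  A=0.2548, B=-0.5028, C=(l²−L²−A²−y'²−z²)/(2L)=-0.3080
  θ1 = atan2(B,A) + arccos(C/0.5637) = 1.0472
rotate P by −φ2: (-0.0503, 0.1616, -0.5028)
  e−x'=0.1903;  (l²−L²−(e−x')²−y'²−z²)/2L = -0.2629
  θ2 = atan2(B,A) + arccos(C/0.5376) = 0.8728
φ3=240.0° → target in arm frame (0.1651, -0.0372)
  A=-0.0251, B=-0.5028, C=(l²−L²−A²−y'²−z²)/(2L)=-0.1121
  √(A²+B²)=0.5034;  θ3 = -1.6207+1.7953 ≈ 0.1745

θ₁ = 1.0472, θ₂ = 0.8728, θ₃ = 0.1745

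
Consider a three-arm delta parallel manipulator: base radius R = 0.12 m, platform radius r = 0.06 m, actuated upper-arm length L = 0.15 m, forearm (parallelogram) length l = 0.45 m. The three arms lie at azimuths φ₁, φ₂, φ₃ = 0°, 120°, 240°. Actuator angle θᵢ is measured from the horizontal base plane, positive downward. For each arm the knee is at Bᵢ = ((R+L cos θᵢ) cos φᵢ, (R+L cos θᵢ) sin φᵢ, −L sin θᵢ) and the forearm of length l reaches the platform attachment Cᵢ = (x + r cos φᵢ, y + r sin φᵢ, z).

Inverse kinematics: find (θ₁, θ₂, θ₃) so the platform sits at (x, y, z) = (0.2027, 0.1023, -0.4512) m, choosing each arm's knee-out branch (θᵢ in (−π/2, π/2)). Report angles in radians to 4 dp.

rotate P by −φ1: (0.2027, 0.1023, -0.4512)
  A cos θ + B sin θ = C:  -0.1427·cos θ + -0.4512·sin θ = -0.1814
  θ1 = atan2(B,A) + arccos(C/0.4732) = 0.0870
rotate P by −φ2: (-0.0128, -0.2267, -0.4512)
  A cos θ + B sin θ = C:  0.0728·cos θ + -0.4512·sin θ = -0.2675
  θ2 = atan2(B,A) + arccos(C/0.4570) = 0.7853
arm 3 (φ=240.0°): x'=-0.1899, y'=0.1244
  e−x'=0.2499;  (l²−L²−(e−x')²−y'²−z²)/2L = -0.3384
  θ3 = atan2(B,A) + arccos(C/0.5158) = 1.2215

θ₁ = 0.0870, θ₂ = 0.7853, θ₃ = 1.2215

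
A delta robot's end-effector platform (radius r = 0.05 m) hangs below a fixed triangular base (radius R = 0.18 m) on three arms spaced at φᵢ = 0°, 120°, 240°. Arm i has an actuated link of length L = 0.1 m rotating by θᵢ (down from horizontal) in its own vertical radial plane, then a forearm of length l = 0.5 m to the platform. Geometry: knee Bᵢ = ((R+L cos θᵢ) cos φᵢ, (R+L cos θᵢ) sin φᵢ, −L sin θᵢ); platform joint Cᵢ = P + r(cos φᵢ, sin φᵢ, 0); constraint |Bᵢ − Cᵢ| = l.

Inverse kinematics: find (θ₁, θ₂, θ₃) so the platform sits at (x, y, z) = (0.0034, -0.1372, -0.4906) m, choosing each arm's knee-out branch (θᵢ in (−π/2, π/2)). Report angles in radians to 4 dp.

arm 1 (φ=0.0°): x'=0.0034, y'=-0.1372
  e−x'=0.1266;  (l²−L²−(e−x')²−y'²−z²)/2L = -0.1777
  √(A²+B²)=0.5067;  θ1 = -1.3183+1.9291 ≈ 0.6109
rotate P by −φ2: (-0.1205, 0.0657, -0.4906)
  A cos θ + B sin θ = C:  0.2505·cos θ + -0.4906·sin θ = -0.3388
  θ2 = atan2(B,A) + arccos(C/0.5509) = 1.1345
arm 3 (φ=240.0°): x'=0.1171, y'=0.0715
  A cos θ + B sin θ = C:  0.0129·cos θ + -0.4906·sin θ = -0.0299
  √(A²+B²)=0.4908;  θ3 = -1.5445+1.6317 ≈ 0.0871

θ₁ = 0.6109, θ₂ = 1.1345, θ₃ = 0.0871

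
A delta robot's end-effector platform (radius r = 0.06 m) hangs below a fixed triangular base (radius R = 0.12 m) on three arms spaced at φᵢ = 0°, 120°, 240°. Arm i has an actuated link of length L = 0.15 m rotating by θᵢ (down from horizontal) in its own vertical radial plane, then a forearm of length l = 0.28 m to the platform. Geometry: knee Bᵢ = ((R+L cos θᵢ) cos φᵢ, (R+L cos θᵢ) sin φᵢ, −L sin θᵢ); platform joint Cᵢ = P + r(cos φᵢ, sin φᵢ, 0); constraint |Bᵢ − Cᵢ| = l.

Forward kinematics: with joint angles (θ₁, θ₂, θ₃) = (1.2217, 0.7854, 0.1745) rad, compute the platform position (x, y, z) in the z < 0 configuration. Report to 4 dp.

(-0.1195, -0.0700, -0.2831)

arm 1 at φ=0.0°: ρ1 = 0.1113;  centre 1 = (0.1113, 0.0000, -0.1410)
centre 2 = (0.1661·cos120.0°, 0.1661·sin120.0°, -0.1061) = (-0.0830, 0.1438, -0.1061)
arm 3 at φ=240.0°: ρ3 = 0.2077;  centre 3 = (-0.1039, -0.1799, -0.0260)
subtract pairs → two planes through P
[-0.3887 0.2876 0.0698]·P = 0.0066;  [-0.4303 -0.3598 0.2298]·P = 0.0116
Cramer: x(z) = -0.0216+0.3460z;  y(z) = -0.0063+0.2249z
into |P−centre ₁|² = l²: 1.1703z² + 0.1871z + -0.0408 = 0;  Δ = 0.2261;  z = -0.2831 or 0.1232 → z<0 root = -0.2831
x = -0.1195, y = -0.0700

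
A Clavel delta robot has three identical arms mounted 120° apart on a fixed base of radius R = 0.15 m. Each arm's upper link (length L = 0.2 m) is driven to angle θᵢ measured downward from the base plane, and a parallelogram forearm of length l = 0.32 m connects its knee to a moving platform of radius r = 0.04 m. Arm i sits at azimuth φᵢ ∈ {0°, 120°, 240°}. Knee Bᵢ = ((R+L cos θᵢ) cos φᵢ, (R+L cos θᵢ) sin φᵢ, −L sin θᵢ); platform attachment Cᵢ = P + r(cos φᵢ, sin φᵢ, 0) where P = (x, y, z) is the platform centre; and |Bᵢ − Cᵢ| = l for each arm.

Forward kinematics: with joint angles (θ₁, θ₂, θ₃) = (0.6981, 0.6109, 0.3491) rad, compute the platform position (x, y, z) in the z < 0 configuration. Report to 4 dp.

(-0.0288, -0.0286, -0.2564)

arm 1 at φ=0.0°: e+L cos θ1 = 0.2632;  centre 1 = (0.2632, 0.0000, -0.1286)
arm 2 at φ=120.0°: e+L cos θ2 = 0.2738;  centre 2 = (-0.1369, 0.2371, -0.1147)
φ3=240.0°: virtual centre (-0.1490, -0.2580, -0.0684), radius l
eliminate P² terms by subtracting sphere 1 from 2 and 3
[-0.8003 0.4743 0.0277]·P = 0.0023;  [-0.8244 -0.5160 0.1203]·P = 0.0076
det = 0.8039;  x = -0.0060+0.0887z,  y = -0.0052+0.0914z
into |P−centre ₁|² = l²: 1.0162z² + 0.2084z + -0.0134 = 0;  Δ = 0.0978;  z = -0.2564 or 0.0513 → z<0 root = -0.2564
x = -0.0288, y = -0.0286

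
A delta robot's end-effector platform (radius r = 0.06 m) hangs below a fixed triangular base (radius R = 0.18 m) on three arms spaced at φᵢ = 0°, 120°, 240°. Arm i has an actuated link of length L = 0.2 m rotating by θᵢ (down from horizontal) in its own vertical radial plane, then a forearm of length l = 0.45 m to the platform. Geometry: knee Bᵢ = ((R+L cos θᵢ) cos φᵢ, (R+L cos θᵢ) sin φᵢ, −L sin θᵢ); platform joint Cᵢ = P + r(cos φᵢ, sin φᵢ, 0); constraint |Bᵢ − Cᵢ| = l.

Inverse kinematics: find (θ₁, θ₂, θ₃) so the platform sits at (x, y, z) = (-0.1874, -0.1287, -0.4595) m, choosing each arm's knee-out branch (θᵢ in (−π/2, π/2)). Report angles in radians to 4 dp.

θ₁ = 1.3965, θ₂ = 0.9601, θ₃ = 0.1747

rotate P by −φ1: (-0.1874, -0.1287, -0.4595)
  e−x'=0.3074;  (l²−L²−(e−x')²−y'²−z²)/2L = -0.3992
  θ1 = atan2(B,A) + arccos(C/0.5528) = 1.3965
arm 2 (φ=120.0°): x'=-0.0178, y'=0.2266
  A cos θ + B sin θ = C:  0.1378·cos θ + -0.4595·sin θ = -0.2975
  γ=atan2(-0.4595,0.1378)=-1.2795;  ψ=arccos(-0.6201)=2.2397;  θ2=γ+ψ≈0.9601
arm 3 (φ=240.0°): x'=0.2052, y'=-0.0979
  e−x'=-0.0852;  (l²−L²−(e−x')²−y'²−z²)/2L = -0.1637
  γ=atan2(-0.4595,-0.0852)=-1.7540;  ψ=arccos(-0.3503)=1.9287;  θ3=γ+ψ≈0.1747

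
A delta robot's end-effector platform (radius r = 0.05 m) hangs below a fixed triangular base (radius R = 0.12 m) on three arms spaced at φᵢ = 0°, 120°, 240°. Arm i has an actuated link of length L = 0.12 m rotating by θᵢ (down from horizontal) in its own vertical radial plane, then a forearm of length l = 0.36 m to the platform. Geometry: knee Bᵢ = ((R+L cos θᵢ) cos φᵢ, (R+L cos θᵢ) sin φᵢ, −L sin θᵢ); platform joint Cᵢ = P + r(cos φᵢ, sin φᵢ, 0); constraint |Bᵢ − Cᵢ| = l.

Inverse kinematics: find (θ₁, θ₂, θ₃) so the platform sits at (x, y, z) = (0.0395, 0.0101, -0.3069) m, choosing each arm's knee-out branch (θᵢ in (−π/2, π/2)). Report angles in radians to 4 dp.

arm 1 (φ=0.0°): x'=0.0395, y'=0.0101
  e−x'=0.0305;  (l²−L²−(e−x')²−y'²−z²)/2L = 0.0833
  √(A²+B²)=0.3084;  θ1 = -1.4717+1.2975 ≈ -0.1743
rotate P by −φ2: (-0.0110, -0.0393, -0.3069)
  e−x'=0.0810;  (l²−L²−(e−x')²−y'²−z²)/2L = 0.0538
  γ=atan2(-0.3069,0.0810)=-1.3127;  ψ=arccos(0.1695)=1.4005;  θ2=γ+ψ≈0.0878
arm 3 (φ=240.0°): x'=-0.0285, y'=0.0292
  A=0.0985, B=-0.3069, C=(l²−L²−A²−y'²−z²)/(2L)=0.0436
  γ=atan2(-0.3069,0.0985)=-1.2602;  ψ=arccos(0.1352)=1.4352;  θ3=γ+ψ≈0.1749

θ₁ = -0.1743, θ₂ = 0.0878, θ₃ = 0.1749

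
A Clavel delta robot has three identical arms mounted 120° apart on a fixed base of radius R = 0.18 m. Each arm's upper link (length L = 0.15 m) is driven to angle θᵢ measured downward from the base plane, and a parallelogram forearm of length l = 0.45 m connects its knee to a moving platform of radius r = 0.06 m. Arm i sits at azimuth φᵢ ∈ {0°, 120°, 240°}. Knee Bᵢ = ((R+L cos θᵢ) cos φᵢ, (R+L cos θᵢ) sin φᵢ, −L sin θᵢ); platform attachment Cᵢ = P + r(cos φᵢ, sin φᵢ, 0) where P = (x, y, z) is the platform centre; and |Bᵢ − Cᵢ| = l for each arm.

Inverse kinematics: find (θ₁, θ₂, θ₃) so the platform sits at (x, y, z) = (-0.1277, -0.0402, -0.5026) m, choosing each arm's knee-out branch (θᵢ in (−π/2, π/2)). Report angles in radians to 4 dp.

arm 1 (φ=0.0°): x'=-0.1277, y'=-0.0402
  e−x'=0.2477;  (l²−L²−(e−x')²−y'²−z²)/2L = -0.4519
  θ1 = atan2(B,A) + arccos(C/0.5603) = 1.3962
rotate P by −φ2: (0.0290, 0.1307, -0.5026)
  e−x'=0.0910;  (l²−L²−(e−x')²−y'²−z²)/2L = -0.3265
  γ=atan2(-0.5026,0.0910)=-1.3917;  ψ=arccos(-0.6393)=2.2644;  θ2=γ+ψ≈0.8727
arm 3 (φ=240.0°): x'=0.0987, y'=-0.0905
  e−x'=0.0213;  (l²−L²−(e−x')²−y'²−z²)/2L = -0.2708
  γ=atan2(-0.5026,0.0213)=-1.5284;  ψ=arccos(-0.5384)=2.1393;  θ3=γ+ψ≈0.6109

θ₁ = 1.3962, θ₂ = 0.8727, θ₃ = 0.6109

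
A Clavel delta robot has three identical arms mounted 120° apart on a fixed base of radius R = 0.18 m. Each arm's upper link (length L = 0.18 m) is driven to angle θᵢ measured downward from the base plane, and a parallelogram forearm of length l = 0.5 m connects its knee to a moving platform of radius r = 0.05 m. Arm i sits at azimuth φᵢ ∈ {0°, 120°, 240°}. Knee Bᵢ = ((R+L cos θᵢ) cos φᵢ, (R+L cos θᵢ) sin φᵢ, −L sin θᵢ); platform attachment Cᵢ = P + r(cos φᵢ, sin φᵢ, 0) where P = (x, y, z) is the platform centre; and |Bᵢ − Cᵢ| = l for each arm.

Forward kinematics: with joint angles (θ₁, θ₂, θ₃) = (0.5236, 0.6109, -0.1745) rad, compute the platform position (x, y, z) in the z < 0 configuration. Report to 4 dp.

φ1=0.0°: virtual centre (0.2859, 0.0000, -0.0900), radius l
arm 2 at φ=120.0°: ρ2 = 0.2774;  centre 2 = (-0.1387, 0.2403, -0.1032)
arm 3 at φ=240.0°: ρ3 = 0.3073;  centre 3 = (-0.1536, -0.2661, 0.0313)
subtract pairs → two planes through P
plane₁₂: -0.8492x+0.4805y+-0.0265z = -0.0022
Cramer: x(z) = -0.0017+0.1171z;  y(z) = -0.0076+0.2622z
into |P−centre ₁|² = l²: 1.0825z² + 0.1086z + -0.1591 = 0;  Δ = 0.7008;  z = -0.4369 or 0.3365 → z<0 root = -0.4369
x = -0.0529, y = -0.1221

(-0.0529, -0.1221, -0.4369)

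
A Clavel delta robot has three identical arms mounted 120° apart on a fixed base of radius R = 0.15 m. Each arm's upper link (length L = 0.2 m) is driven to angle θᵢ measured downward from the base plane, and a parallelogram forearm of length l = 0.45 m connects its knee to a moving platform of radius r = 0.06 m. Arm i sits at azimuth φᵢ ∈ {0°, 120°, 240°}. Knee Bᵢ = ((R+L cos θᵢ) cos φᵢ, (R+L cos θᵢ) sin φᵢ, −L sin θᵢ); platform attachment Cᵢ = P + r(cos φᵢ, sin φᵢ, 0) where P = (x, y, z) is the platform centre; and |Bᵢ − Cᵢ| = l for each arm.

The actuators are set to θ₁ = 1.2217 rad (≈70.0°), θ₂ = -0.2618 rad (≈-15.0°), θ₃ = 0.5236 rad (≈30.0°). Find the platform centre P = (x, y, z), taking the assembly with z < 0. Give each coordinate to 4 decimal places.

arm 1 at φ=0.0°: (R−r)+L cos θ1 = 0.1584;  centre 1 = (0.1584, 0.0000, -0.1879)
arm 2 at φ=120.0°: (R−r)+L cos θ2 = 0.2832;  centre 2 = (-0.1416, 0.2452, 0.0518)
arm 3 at φ=240.0°: (R−r)+L cos θ3 = 0.2632;  centre 3 = (-0.1316, -0.2279, -0.1000)
eliminate P² terms by subtracting sphere 1 from 2 and 3
plane₁₂: -0.6000x+0.4905y+0.4794z = 0.0225
Cramer: x(z) = -0.0349+0.5462z;  y(z) = 0.0031-0.3092z
quadratic in z: (1.3940)z²+(0.1628)z+(-0.1298)=0, √Δ=0.8661 → z ∈ {-0.3691, 0.2523}; z = -0.3691 (taking z<0)
x = -0.2365, y = 0.1172

(-0.2365, 0.1172, -0.3691)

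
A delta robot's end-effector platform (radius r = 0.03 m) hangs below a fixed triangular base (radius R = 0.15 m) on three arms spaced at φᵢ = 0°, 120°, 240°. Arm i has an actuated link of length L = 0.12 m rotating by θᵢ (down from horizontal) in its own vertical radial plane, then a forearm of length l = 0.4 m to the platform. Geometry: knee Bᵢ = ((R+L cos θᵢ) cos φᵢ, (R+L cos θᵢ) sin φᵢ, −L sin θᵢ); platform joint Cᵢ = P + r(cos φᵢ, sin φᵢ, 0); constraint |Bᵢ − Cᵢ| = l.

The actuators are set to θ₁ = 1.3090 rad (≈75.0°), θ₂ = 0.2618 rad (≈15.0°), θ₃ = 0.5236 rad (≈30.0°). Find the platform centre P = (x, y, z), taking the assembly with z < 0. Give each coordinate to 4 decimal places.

φ1=0.0°: virtual centre (0.1511, 0.0000, -0.1159), radius l
φ2=120.0°: virtual centre (-0.1180, 0.2043, -0.0311), radius l
O3 = (0.2239·cos240.0°, 0.2239·sin240.0°, -0.0600) = (-0.1120, -0.1939, -0.0600)
eliminate P² terms by subtracting sphere 1 from 2 and 3
[-0.5380 0.4086 0.1697]·P = 0.0204;  [-0.5260 -0.3878 0.1118]·P = 0.0175
det = 0.4236;  x = -0.0355+0.2632z,  y = 0.0031+-0.0687z
quadratic in z: (1.0740)z²+(0.1332)z+(-0.1117)=0, √Δ=0.7056 → z ∈ {-0.3905, 0.2665}; z = -0.3905 (taking z<0)
x = -0.1383, y = 0.0299

(-0.1383, 0.0299, -0.3905)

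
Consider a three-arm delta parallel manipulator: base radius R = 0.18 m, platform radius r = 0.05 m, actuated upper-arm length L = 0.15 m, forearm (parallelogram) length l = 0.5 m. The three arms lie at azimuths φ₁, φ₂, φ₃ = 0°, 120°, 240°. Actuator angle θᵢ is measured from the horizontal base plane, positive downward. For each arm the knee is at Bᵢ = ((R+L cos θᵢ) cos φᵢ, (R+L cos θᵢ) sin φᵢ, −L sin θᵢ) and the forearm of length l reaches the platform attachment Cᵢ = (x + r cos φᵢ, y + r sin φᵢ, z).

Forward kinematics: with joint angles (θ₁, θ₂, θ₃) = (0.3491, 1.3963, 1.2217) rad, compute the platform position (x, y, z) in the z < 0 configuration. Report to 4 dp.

φ1=0.0°: virtual centre (0.2710, 0.0000, -0.0513), radius l
arm 2 at φ=120.0°: ρ2 = 0.1560;  centre 2 = (-0.0780, 0.1351, -0.1477)
centre 3 = (0.1813·cos240.0°, 0.1813·sin240.0°, -0.1410) = (-0.0907, -0.1570, -0.1410)
|centre ₂|²−|centre ₁|² = -0.0299;  |centre ₃|²−|centre ₁|² = -0.0233
linear system: -0.6979x+0.2703y = -0.0299−-0.1928z; -0.7232x+-0.3140y = -0.0233−-0.1793z
det = 0.4146;  x = 0.0378+-0.2629z,  y = -0.0129+0.0345z
sphere 1 gives Az²+Bz+C=0 with A=1.0703, B=0.2243, C=-0.1929;  B²−4AC=0.8760;  roots -0.5420, 0.3324;  negative root z = -0.5420
x = 0.1803, y = -0.0316

(0.1803, -0.0316, -0.5420)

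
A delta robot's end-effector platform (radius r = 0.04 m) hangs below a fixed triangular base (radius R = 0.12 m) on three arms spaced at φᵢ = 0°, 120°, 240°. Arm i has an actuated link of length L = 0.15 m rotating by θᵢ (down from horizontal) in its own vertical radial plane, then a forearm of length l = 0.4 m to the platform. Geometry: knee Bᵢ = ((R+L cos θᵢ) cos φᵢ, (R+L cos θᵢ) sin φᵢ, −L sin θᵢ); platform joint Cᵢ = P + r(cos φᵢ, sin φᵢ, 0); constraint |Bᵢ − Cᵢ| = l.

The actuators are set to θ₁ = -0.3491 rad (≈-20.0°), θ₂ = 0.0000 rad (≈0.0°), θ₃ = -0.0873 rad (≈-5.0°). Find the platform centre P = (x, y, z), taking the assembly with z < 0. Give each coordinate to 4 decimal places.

(0.0385, -0.0099, -0.3045)

centre 1 = (0.2210·cos0.0°, 0.2210·sin0.0°, 0.0513) = (0.2210, 0.0000, 0.0513)
φ2=120.0°: virtual centre (-0.1150, 0.1992, 0.0000), radius l
arm 3 at φ=240.0°: e+L cos θ3 = 0.2294;  centre 3 = (-0.1147, -0.1987, 0.0131)
subtract pairs → two planes through P
plane₁₂: -0.6719x+0.3984y+-0.1026z = 0.0014
det = 0.5344;  x = -0.0021+-0.1333z,  y = 0.0001+0.0328z
into |P−centre ₁|² = l²: 1.0188z² + -0.0431z + -0.1076 = 0;  Δ = 0.4405;  z = -0.3045 or 0.3469 → z<0 root = -0.3045
x = 0.0385, y = -0.0099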